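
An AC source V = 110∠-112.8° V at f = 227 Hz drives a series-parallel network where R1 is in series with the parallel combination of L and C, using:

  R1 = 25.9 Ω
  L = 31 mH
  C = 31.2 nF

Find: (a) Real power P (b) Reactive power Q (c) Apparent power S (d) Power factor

Step 1 — Angular frequency: ω = 2π·f = 2π·227 = 1426 rad/s.
Step 2 — Component impedances:
  R1: Z = R = 25.9 Ω
  L: Z = jωL = j·1426·0.031 = 0 + j44.21 Ω
  C: Z = 1/(jωC) = -j/(ω·C) = 0 - j2.247e+04 Ω
Step 3 — Parallel branch: L || C = 1/(1/L + 1/C) = 0 + j44.3 Ω.
Step 4 — Series with R1: Z_total = R1 + (L || C) = 25.9 + j44.3 Ω = 51.32∠59.7° Ω.
Step 5 — Source phasor: V = 110∠-112.8° V = -42.63 - j101.4 V.
Step 6 — Current: I = V / Z = -2.125 - j0.2802 A = 2.144∠-172.5° A.
Step 7 — Complex power: S = V·I* = 119 + j203.6 VA.
Step 8 — Real power: P = Re(S) = 119 W.
Step 9 — Reactive power: Q = Im(S) = 203.6 VAR.
Step 10 — Apparent power: |S| = 235.8 VA.
Step 11 — Power factor: PF = P/|S| = 0.5047 (lagging).

(a) P = 119 W  (b) Q = 203.6 VAR  (c) S = 235.8 VA  (d) PF = 0.5047 (lagging)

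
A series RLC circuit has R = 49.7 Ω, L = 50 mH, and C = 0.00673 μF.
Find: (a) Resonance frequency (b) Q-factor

Step 1 — Resonance condition Im(Z)=0 gives ω₀ = 1/√(LC).
Step 2 — ω₀ = 1/√(0.05·6.73e-09) = 5.451e+04 rad/s.
Step 3 — f₀ = ω₀/(2π) = 8676 Hz.
Step 4 — Series Q: Q = ω₀L/R = 5.451e+04·0.05/49.7 = 54.84.

(a) f₀ = 8676 Hz  (b) Q = 54.84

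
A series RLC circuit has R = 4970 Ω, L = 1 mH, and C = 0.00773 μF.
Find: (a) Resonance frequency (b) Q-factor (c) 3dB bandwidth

Step 1 — Resonance condition Im(Z)=0 gives ω₀ = 1/√(LC).
Step 2 — ω₀ = 1/√(0.001·7.73e-09) = 3.597e+05 rad/s.
Step 3 — f₀ = ω₀/(2π) = 5.724e+04 Hz.
Step 4 — Series Q: Q = ω₀L/R = 3.597e+05·0.001/4970 = 0.07237.
Step 5 — 3dB bandwidth: Δω = ω₀/Q = 4.97e+06 rad/s; BW = Δω/(2π) = 7.91e+05 Hz.

(a) f₀ = 5.724e+04 Hz  (b) Q = 0.07237  (c) BW = 7.91e+05 Hz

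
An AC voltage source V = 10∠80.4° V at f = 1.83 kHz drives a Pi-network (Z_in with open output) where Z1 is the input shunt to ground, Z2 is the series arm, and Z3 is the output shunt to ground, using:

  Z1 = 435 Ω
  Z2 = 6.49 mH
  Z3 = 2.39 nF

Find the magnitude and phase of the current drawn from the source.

Step 1 — Angular frequency: ω = 2π·f = 2π·1830 = 1.15e+04 rad/s.
Step 2 — Component impedances:
  Z1: Z = R = 435 Ω
  Z2: Z = jωL = j·1.15e+04·0.00649 = 0 + j74.62 Ω
  Z3: Z = 1/(jωC) = -j/(ω·C) = 0 - j3.639e+04 Ω
Step 3 — With open output, the series arm Z2 and the output shunt Z3 appear in series to ground: Z2 + Z3 = 0 - j3.631e+04 Ω.
Step 4 — Parallel with input shunt Z1: Z_in = Z1 || (Z2 + Z3) = 434.9 - j5.21 Ω = 435∠-0.7° Ω.
Step 5 — Source phasor: V = 10∠80.4° V = 1.668 + j9.86 V.
Step 6 — Ohm's law: I = V / Z_total = (1.668 + j9.86) / (434.9 - j5.21) = 0.003562 + j0.02271 A.
Step 7 — Convert to polar: |I| = 0.02299 A, ∠I = 81.1°.

I = 0.02299∠81.1° A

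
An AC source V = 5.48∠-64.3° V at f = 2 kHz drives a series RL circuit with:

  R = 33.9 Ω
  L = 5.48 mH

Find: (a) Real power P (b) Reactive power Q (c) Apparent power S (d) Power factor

Step 1 — Angular frequency: ω = 2π·f = 2π·2000 = 1.257e+04 rad/s.
Step 2 — Component impedances:
  R: Z = R = 33.9 Ω
  L: Z = jωL = j·1.257e+04·0.00548 = 0 + j68.86 Ω
Step 3 — Series combination: Z_total = R + L = 33.9 + j68.86 Ω = 76.76∠63.8° Ω.
Step 4 — Source phasor: V = 5.48∠-64.3° V = 2.376 - j4.938 V.
Step 5 — Current: I = V / Z = -0.04404 - j0.05619 A = 0.0714∠-128.1° A.
Step 6 — Complex power: S = V·I* = 0.1728 + j0.351 VA.
Step 7 — Real power: P = Re(S) = 0.1728 W.
Step 8 — Reactive power: Q = Im(S) = 0.351 VAR.
Step 9 — Apparent power: |S| = 0.3912 VA.
Step 10 — Power factor: PF = P/|S| = 0.4417 (lagging).

(a) P = 0.1728 W  (b) Q = 0.351 VAR  (c) S = 0.3912 VA  (d) PF = 0.4417 (lagging)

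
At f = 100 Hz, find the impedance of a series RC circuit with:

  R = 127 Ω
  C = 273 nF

Step 1 — Angular frequency: ω = 2π·f = 2π·100 = 628.3 rad/s.
Step 2 — Component impedances:
  R: Z = R = 127 Ω
  C: Z = 1/(jωC) = -j/(ω·C) = 0 - j5830 Ω
Step 3 — Series combination: Z_total = R + C = 127 - j5830 Ω = 5831∠-88.8° Ω.

Z = 127 - j5830 Ω = 5831∠-88.8° Ω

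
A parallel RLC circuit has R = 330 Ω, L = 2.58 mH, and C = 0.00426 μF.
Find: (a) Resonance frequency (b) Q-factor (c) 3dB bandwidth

Step 1 — Resonance: ω₀ = 1/√(LC) = 1/√(0.00258·4.26e-09) = 3.016e+05 rad/s.
Step 2 — f₀ = ω₀/(2π) = 4.801e+04 Hz.
Step 3 — Parallel Q: Q = R/(ω₀L) = 330/(3.016e+05·0.00258) = 0.424.
Step 4 — Bandwidth: Δω = ω₀/Q = 7.113e+05 rad/s; BW = Δω/(2π) = 1.132e+05 Hz.

(a) f₀ = 4.801e+04 Hz  (b) Q = 0.424  (c) BW = 1.132e+05 Hz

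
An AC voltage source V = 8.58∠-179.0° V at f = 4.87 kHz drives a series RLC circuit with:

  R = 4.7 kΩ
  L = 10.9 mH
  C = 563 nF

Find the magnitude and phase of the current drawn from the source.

Step 1 — Angular frequency: ω = 2π·f = 2π·4870 = 3.06e+04 rad/s.
Step 2 — Component impedances:
  R: Z = R = 4700 Ω
  L: Z = jωL = j·3.06e+04·0.0109 = 0 + j333.5 Ω
  C: Z = 1/(jωC) = -j/(ω·C) = 0 - j58.05 Ω
Step 3 — Series combination: Z_total = R + L + C = 4700 + j275.5 Ω = 4708∠3.4° Ω.
Step 4 — Source phasor: V = 8.58∠-179.0° V = -8.579 - j0.1497 V.
Step 5 — Ohm's law: I = V / Z_total = (-8.579 - j0.1497) / (4700 + j275.5) = -0.001821 + j7.487e-05 A.
Step 6 — Convert to polar: |I| = 0.001822 A, ∠I = 177.6°.

I = 0.001822∠177.6° A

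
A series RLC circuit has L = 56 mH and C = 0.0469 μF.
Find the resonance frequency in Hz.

Step 1 — Resonance condition Im(Z)=0 gives ω₀ = 1/√(LC).
Step 2 — ω₀ = 1/√(0.056·4.69e-08) = 1.951e+04 rad/s.
Step 3 — f₀ = ω₀/(2π) = 3106 Hz.

f₀ = 3106 Hz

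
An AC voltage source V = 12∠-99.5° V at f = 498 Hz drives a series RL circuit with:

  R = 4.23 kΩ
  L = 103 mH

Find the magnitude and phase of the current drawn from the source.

Step 1 — Angular frequency: ω = 2π·f = 2π·498 = 3129 rad/s.
Step 2 — Component impedances:
  R: Z = R = 4230 Ω
  L: Z = jωL = j·3129·0.103 = 0 + j322.3 Ω
Step 3 — Series combination: Z_total = R + L = 4230 + j322.3 Ω = 4242∠4.4° Ω.
Step 4 — Source phasor: V = 12∠-99.5° V = -1.981 - j11.84 V.
Step 5 — Ohm's law: I = V / Z_total = (-1.981 - j11.84) / (4230 + j322.3) = -0.0006775 - j0.002746 A.
Step 6 — Convert to polar: |I| = 0.002829 A, ∠I = -103.9°.

I = 0.002829∠-103.9° A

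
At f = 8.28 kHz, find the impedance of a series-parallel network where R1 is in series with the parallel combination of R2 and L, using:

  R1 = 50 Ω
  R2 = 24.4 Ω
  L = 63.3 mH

Step 1 — Angular frequency: ω = 2π·f = 2π·8280 = 5.202e+04 rad/s.
Step 2 — Component impedances:
  R1: Z = R = 50 Ω
  R2: Z = R = 24.4 Ω
  L: Z = jωL = j·5.202e+04·0.0633 = 0 + j3293 Ω
Step 3 — Parallel branch: R2 || L = 1/(1/R2 + 1/L) = 24.4 + j0.1808 Ω.
Step 4 — Series with R1: Z_total = R1 + (R2 || L) = 74.4 + j0.1808 Ω = 74.4∠0.1° Ω.

Z = 74.4 + j0.1808 Ω = 74.4∠0.1° Ω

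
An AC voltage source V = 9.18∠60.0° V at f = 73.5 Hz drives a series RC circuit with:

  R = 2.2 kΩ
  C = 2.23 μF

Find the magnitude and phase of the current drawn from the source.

Step 1 — Angular frequency: ω = 2π·f = 2π·73.5 = 461.8 rad/s.
Step 2 — Component impedances:
  R: Z = R = 2200 Ω
  C: Z = 1/(jωC) = -j/(ω·C) = 0 - j971 Ω
Step 3 — Series combination: Z_total = R + C = 2200 - j971 Ω = 2405∠-23.8° Ω.
Step 4 — Source phasor: V = 9.18∠60.0° V = 4.59 + j7.95 V.
Step 5 — Ohm's law: I = V / Z_total = (4.59 + j7.95) / (2200 - j971) = 0.0004113 + j0.003795 A.
Step 6 — Convert to polar: |I| = 0.003817 A, ∠I = 83.8°.

I = 0.003817∠83.8° A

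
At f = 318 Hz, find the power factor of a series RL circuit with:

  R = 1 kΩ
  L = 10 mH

Step 1 — Angular frequency: ω = 2π·f = 2π·318 = 1998 rad/s.
Step 2 — Component impedances:
  R: Z = R = 1000 Ω
  L: Z = jωL = j·1998·0.01 = 0 + j19.98 Ω
Step 3 — Series combination: Z_total = R + L = 1000 + j19.98 Ω = 1000∠1.1° Ω.
Step 4 — Power factor: PF = cos(φ) = Re(Z)/|Z| = 1000/1000.2 = 0.9998.
Step 5 — Type: Im(Z) = 19.98 ⇒ lagging (phase φ = 1.1°).

PF = 0.9998 (lagging, φ = 1.1°)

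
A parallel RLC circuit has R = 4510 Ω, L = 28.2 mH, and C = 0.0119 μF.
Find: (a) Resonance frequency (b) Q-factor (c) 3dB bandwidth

Step 1 — Resonance: ω₀ = 1/√(LC) = 1/√(0.0282·1.19e-08) = 5.459e+04 rad/s.
Step 2 — f₀ = ω₀/(2π) = 8688 Hz.
Step 3 — Parallel Q: Q = R/(ω₀L) = 4510/(5.459e+04·0.0282) = 2.93.
Step 4 — Bandwidth: Δω = ω₀/Q = 1.863e+04 rad/s; BW = Δω/(2π) = 2965 Hz.

(a) f₀ = 8688 Hz  (b) Q = 2.93  (c) BW = 2965 Hz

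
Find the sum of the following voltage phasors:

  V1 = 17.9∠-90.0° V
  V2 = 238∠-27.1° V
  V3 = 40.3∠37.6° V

Step 1 — Convert each phasor to rectangular form:
  V1 = 17.9·(cos(-90.0°) + j·sin(-90.0°)) = 0 - j17.9 V
  V2 = 238·(cos(-27.1°) + j·sin(-27.1°)) = 211.9 - j108.4 V
  V3 = 40.3·(cos(37.6°) + j·sin(37.6°)) = 31.93 + j24.59 V
Step 2 — Sum components: V_total = 243.8 - j101.7 V.
Step 3 — Convert to polar: |V_total| = 264.2 V, ∠V_total = -22.6°.

V_total = 264.2∠-22.6° V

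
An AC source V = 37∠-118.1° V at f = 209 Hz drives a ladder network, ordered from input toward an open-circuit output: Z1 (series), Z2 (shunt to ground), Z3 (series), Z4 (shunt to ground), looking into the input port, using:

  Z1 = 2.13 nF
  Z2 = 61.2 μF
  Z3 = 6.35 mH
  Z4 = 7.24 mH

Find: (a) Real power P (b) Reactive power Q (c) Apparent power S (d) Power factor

Step 1 — Angular frequency: ω = 2π·f = 2π·209 = 1313 rad/s.
Step 2 — Component impedances:
  Z1: Z = 1/(jωC) = -j/(ω·C) = 0 - j3.575e+05 Ω
  Z2: Z = 1/(jωC) = -j/(ω·C) = 0 - j12.44 Ω
  Z3: Z = jωL = j·1313·0.00635 = 0 + j8.339 Ω
  Z4: Z = jωL = j·1313·0.00724 = 0 + j9.507 Ω
Step 3 — Ladder network (open output): work backward from the far end, alternating series and parallel combinations. Z_in = 0 - j3.576e+05 Ω = 3.576e+05∠-90.0° Ω.
Step 4 — Source phasor: V = 37∠-118.1° V = -17.43 - j32.64 V.
Step 5 — Current: I = V / Z = 9.128e-05 - j4.874e-05 A = 0.0001035∠-28.1° A.
Step 6 — Complex power: S = V·I* = 0 - j0.003829 VA.
Step 7 — Real power: P = Re(S) = 0 W.
Step 8 — Reactive power: Q = Im(S) = -0.003829 VAR.
Step 9 — Apparent power: |S| = 0.003829 VA.
Step 10 — Power factor: PF = P/|S| = 0 (leading).

(a) P = 0 W  (b) Q = -0.003829 VAR  (c) S = 0.003829 VA  (d) PF = 0 (leading)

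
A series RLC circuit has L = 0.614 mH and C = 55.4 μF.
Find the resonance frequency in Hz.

Step 1 — Resonance condition Im(Z)=0 gives ω₀ = 1/√(LC).
Step 2 — ω₀ = 1/√(0.000614·5.54e-05) = 5422 rad/s.
Step 3 — f₀ = ω₀/(2π) = 862.9 Hz.

f₀ = 862.9 Hz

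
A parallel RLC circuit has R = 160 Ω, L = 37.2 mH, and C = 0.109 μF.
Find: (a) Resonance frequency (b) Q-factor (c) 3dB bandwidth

Step 1 — Resonance: ω₀ = 1/√(LC) = 1/√(0.0372·1.09e-07) = 1.57e+04 rad/s.
Step 2 — f₀ = ω₀/(2π) = 2499 Hz.
Step 3 — Parallel Q: Q = R/(ω₀L) = 160/(1.57e+04·0.0372) = 0.2739.
Step 4 — Bandwidth: Δω = ω₀/Q = 5.734e+04 rad/s; BW = Δω/(2π) = 9126 Hz.

(a) f₀ = 2499 Hz  (b) Q = 0.2739  (c) BW = 9126 Hz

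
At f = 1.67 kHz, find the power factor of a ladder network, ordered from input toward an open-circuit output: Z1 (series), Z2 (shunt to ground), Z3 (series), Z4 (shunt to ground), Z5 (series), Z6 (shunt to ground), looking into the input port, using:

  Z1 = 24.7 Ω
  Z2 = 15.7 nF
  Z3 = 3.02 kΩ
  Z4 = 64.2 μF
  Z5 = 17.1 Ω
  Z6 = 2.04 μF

Step 1 — Angular frequency: ω = 2π·f = 2π·1670 = 1.049e+04 rad/s.
Step 2 — Component impedances:
  Z1: Z = R = 24.7 Ω
  Z2: Z = 1/(jωC) = -j/(ω·C) = 0 - j6070 Ω
  Z3: Z = R = 3020 Ω
  Z4: Z = 1/(jωC) = -j/(ω·C) = 0 - j1.484 Ω
  Z5: Z = R = 17.1 Ω
  Z6: Z = 1/(jωC) = -j/(ω·C) = 0 - j46.72 Ω
Step 3 — Ladder network (open output): work backward from the far end, alternating series and parallel combinations. Z_in = 2445 - j1205 Ω = 2725∠-26.2° Ω.
Step 4 — Power factor: PF = cos(φ) = Re(Z)/|Z| = 2444.6/2725.5 = 0.8969.
Step 5 — Type: Im(Z) = -1205 ⇒ leading (phase φ = -26.2°).

PF = 0.8969 (leading, φ = -26.2°)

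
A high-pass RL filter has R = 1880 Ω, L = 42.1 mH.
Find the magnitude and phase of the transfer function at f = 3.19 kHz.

Step 1 — Angular frequency: ω = 2π·3190 = 2.004e+04 rad/s.
Step 2 — Transfer function: H(jω) = jωL/(R + jωL).
Step 3 — Numerator jωL = j·843.8; denominator R + jωL = 1880 + j843.8.
Step 4 — H = 0.1677 + j0.3736.
Step 5 — Magnitude: |H| = 0.4095 (-7.8 dB); phase: φ = 65.8°.

|H| = 0.4095 (-7.8 dB), φ = 65.8°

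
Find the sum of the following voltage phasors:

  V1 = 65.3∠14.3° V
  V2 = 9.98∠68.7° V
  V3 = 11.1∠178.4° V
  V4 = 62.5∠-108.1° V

Step 1 — Convert each phasor to rectangular form:
  V1 = 65.3·(cos(14.3°) + j·sin(14.3°)) = 63.28 + j16.13 V
  V2 = 9.98·(cos(68.7°) + j·sin(68.7°)) = 3.625 + j9.298 V
  V3 = 11.1·(cos(178.4°) + j·sin(178.4°)) = -11.1 + j0.3099 V
  V4 = 62.5·(cos(-108.1°) + j·sin(-108.1°)) = -19.42 - j59.41 V
Step 2 — Sum components: V_total = 36.39 - j33.67 V.
Step 3 — Convert to polar: |V_total| = 49.58 V, ∠V_total = -42.8°.

V_total = 49.58∠-42.8° V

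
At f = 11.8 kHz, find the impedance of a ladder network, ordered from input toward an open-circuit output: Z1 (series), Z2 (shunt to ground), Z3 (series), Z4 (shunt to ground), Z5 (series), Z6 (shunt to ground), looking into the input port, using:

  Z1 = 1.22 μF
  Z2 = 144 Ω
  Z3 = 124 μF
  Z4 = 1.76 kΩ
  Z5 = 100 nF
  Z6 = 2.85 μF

Step 1 — Angular frequency: ω = 2π·f = 2π·1.18e+04 = 7.414e+04 rad/s.
Step 2 — Component impedances:
  Z1: Z = 1/(jωC) = -j/(ω·C) = 0 - j11.06 Ω
  Z2: Z = R = 144 Ω
  Z3: Z = 1/(jωC) = -j/(ω·C) = 0 - j0.1088 Ω
  Z4: Z = R = 1760 Ω
  Z5: Z = 1/(jωC) = -j/(ω·C) = 0 - j134.9 Ω
  Z6: Z = 1/(jωC) = -j/(ω·C) = 0 - j4.733 Ω
Step 3 — Ladder network (open output): work backward from the far end, alternating series and parallel combinations. Z_in = 69.78 - j77.54 Ω = 104.3∠-48.0° Ω.

Z = 69.78 - j77.54 Ω = 104.3∠-48.0° Ω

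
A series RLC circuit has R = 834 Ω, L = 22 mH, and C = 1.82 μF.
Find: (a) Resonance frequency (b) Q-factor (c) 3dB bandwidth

Step 1 — Resonance: ω₀ = 1/√(LC) = 1/√(0.022·1.82e-06) = 4998 rad/s.
Step 2 — f₀ = ω₀/(2π) = 795.4 Hz.
Step 3 — Series Q: Q = ω₀L/R = 4998·0.022/834 = 0.1318.
Step 4 — Bandwidth: Δω = ω₀/Q = 3.791e+04 rad/s; BW = Δω/(2π) = 6033 Hz.

(a) f₀ = 795.4 Hz  (b) Q = 0.1318  (c) BW = 6033 Hz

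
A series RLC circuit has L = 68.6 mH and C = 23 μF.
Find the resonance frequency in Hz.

Step 1 — Resonance condition Im(Z)=0 gives ω₀ = 1/√(LC).
Step 2 — ω₀ = 1/√(0.0686·2.3e-05) = 796.1 rad/s.
Step 3 — f₀ = ω₀/(2π) = 126.7 Hz.

f₀ = 126.7 Hz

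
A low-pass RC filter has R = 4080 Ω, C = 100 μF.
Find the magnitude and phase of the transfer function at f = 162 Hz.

Step 1 — Angular frequency: ω = 2π·162 = 1018 rad/s.
Step 2 — Transfer function: H(jω) = 1/(1 + jωRC).
Step 3 — Denominator: 1 + jωRC = 1 + j·1018·4080·0.0001 = 1 + j415.3.
Step 4 — H = 5.798e-06 - j0.002408.
Step 5 — Magnitude: |H| = 0.002408 (-52.4 dB); phase: φ = -89.9°.

|H| = 0.002408 (-52.4 dB), φ = -89.9°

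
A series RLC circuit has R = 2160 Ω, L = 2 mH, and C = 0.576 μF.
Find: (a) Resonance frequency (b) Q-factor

Step 1 — Resonance condition Im(Z)=0 gives ω₀ = 1/√(LC).
Step 2 — ω₀ = 1/√(0.002·5.76e-07) = 2.946e+04 rad/s.
Step 3 — f₀ = ω₀/(2π) = 4689 Hz.
Step 4 — Series Q: Q = ω₀L/R = 2.946e+04·0.002/2160 = 0.02728.

(a) f₀ = 4689 Hz  (b) Q = 0.02728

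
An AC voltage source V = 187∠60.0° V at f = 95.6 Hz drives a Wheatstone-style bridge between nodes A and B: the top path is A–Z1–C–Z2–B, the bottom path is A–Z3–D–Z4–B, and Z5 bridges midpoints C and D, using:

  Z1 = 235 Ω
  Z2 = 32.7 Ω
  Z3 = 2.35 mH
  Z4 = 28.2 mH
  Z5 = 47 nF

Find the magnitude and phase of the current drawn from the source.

Step 1 — Angular frequency: ω = 2π·f = 2π·95.6 = 600.7 rad/s.
Step 2 — Component impedances:
  Z1: Z = R = 235 Ω
  Z2: Z = R = 32.7 Ω
  Z3: Z = jωL = j·600.7·0.00235 = 0 + j1.412 Ω
  Z4: Z = jωL = j·600.7·0.0282 = 0 + j16.94 Ω
  Z5: Z = 1/(jωC) = -j/(ω·C) = 0 - j3.542e+04 Ω
Step 3 — Bridge requires nodal analysis (the Z5 bridge couples midpoints C and D, so the two paths cannot be reduced to a simple series/parallel combination). Setting node B to ground and injecting 1 A at node A, the 3-node admittance system at A, C, D solves to V_A = Z_AB = 1.253 + j18.27 Ω = 18.31∠86.1° Ω.
Step 4 — Source phasor: V = 187∠60.0° V = 93.5 + j161.9 V.
Step 5 — Ohm's law: I = V / Z_total = (93.5 + j161.9) / (1.253 + j18.27) = 9.172 - j4.489 A.
Step 6 — Convert to polar: |I| = 10.21 A, ∠I = -26.1°.

I = 10.21∠-26.1° A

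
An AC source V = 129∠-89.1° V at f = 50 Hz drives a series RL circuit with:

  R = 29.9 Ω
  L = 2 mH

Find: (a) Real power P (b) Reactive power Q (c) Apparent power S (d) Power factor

Step 1 — Angular frequency: ω = 2π·f = 2π·50 = 314.2 rad/s.
Step 2 — Component impedances:
  R: Z = R = 29.9 Ω
  L: Z = jωL = j·314.2·0.002 = 0 + j0.6283 Ω
Step 3 — Series combination: Z_total = R + L = 29.9 + j0.6283 Ω = 29.91∠1.2° Ω.
Step 4 — Source phasor: V = 129∠-89.1° V = 2.026 - j129 V.
Step 5 — Current: I = V / Z = -0.02287 - j4.313 A = 4.313∠-90.3° A.
Step 6 — Complex power: S = V·I* = 556.3 + j11.69 VA.
Step 7 — Real power: P = Re(S) = 556.3 W.
Step 8 — Reactive power: Q = Im(S) = 11.69 VAR.
Step 9 — Apparent power: |S| = 556.4 VA.
Step 10 — Power factor: PF = P/|S| = 0.9998 (lagging).

(a) P = 556.3 W  (b) Q = 11.69 VAR  (c) S = 556.4 VA  (d) PF = 0.9998 (lagging)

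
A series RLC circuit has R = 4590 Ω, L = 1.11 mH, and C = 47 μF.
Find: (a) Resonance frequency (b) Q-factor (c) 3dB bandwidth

Step 1 — Resonance: ω₀ = 1/√(LC) = 1/√(0.00111·4.7e-05) = 4378 rad/s.
Step 2 — f₀ = ω₀/(2π) = 696.8 Hz.
Step 3 — Series Q: Q = ω₀L/R = 4378·0.00111/4590 = 0.001059.
Step 4 — Bandwidth: Δω = ω₀/Q = 4.135e+06 rad/s; BW = Δω/(2π) = 6.581e+05 Hz.

(a) f₀ = 696.8 Hz  (b) Q = 0.001059  (c) BW = 6.581e+05 Hz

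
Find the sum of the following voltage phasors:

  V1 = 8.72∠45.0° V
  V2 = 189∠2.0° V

Step 1 — Convert each phasor to rectangular form:
  V1 = 8.72·(cos(45.0°) + j·sin(45.0°)) = 6.166 + j6.166 V
  V2 = 189·(cos(2.0°) + j·sin(2.0°)) = 188.9 + j6.596 V
Step 2 — Sum components: V_total = 195.1 + j12.76 V.
Step 3 — Convert to polar: |V_total| = 195.5 V, ∠V_total = 3.7°.

V_total = 195.5∠3.7° V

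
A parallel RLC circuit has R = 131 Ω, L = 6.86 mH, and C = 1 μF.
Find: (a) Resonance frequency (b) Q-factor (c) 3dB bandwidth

Step 1 — Resonance: ω₀ = 1/√(LC) = 1/√(0.00686·1e-06) = 1.207e+04 rad/s.
Step 2 — f₀ = ω₀/(2π) = 1922 Hz.
Step 3 — Parallel Q: Q = R/(ω₀L) = 131/(1.207e+04·0.00686) = 1.582.
Step 4 — Bandwidth: Δω = ω₀/Q = 7634 rad/s; BW = Δω/(2π) = 1215 Hz.

(a) f₀ = 1922 Hz  (b) Q = 1.582  (c) BW = 1215 Hz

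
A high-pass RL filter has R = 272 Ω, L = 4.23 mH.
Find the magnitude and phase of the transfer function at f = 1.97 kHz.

Step 1 — Angular frequency: ω = 2π·1970 = 1.238e+04 rad/s.
Step 2 — Transfer function: H(jω) = jωL/(R + jωL).
Step 3 — Numerator jωL = j·52.36; denominator R + jωL = 272 + j52.36.
Step 4 — H = 0.03573 + j0.1856.
Step 5 — Magnitude: |H| = 0.189 (-14.5 dB); phase: φ = 79.1°.

|H| = 0.189 (-14.5 dB), φ = 79.1°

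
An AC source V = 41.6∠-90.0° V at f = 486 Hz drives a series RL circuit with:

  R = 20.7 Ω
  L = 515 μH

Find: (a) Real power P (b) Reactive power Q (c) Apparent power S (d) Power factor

Step 1 — Angular frequency: ω = 2π·f = 2π·486 = 3054 rad/s.
Step 2 — Component impedances:
  R: Z = R = 20.7 Ω
  L: Z = jωL = j·3054·0.000515 = 0 + j1.573 Ω
Step 3 — Series combination: Z_total = R + L = 20.7 + j1.573 Ω = 20.76∠4.3° Ω.
Step 4 — Source phasor: V = 41.6∠-90.0° V = 0 - j41.6 V.
Step 5 — Current: I = V / Z = -0.1518 - j1.998 A = 2.004∠-94.3° A.
Step 6 — Complex power: S = V·I* = 83.12 + j6.315 VA.
Step 7 — Real power: P = Re(S) = 83.12 W.
Step 8 — Reactive power: Q = Im(S) = 6.315 VAR.
Step 9 — Apparent power: |S| = 83.36 VA.
Step 10 — Power factor: PF = P/|S| = 0.9971 (lagging).

(a) P = 83.12 W  (b) Q = 6.315 VAR  (c) S = 83.36 VA  (d) PF = 0.9971 (lagging)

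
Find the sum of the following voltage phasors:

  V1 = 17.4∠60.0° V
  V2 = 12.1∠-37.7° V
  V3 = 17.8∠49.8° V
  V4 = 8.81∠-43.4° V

Step 1 — Convert each phasor to rectangular form:
  V1 = 17.4·(cos(60.0°) + j·sin(60.0°)) = 8.7 + j15.07 V
  V2 = 12.1·(cos(-37.7°) + j·sin(-37.7°)) = 9.574 - j7.399 V
  V3 = 17.8·(cos(49.8°) + j·sin(49.8°)) = 11.49 + j13.6 V
  V4 = 8.81·(cos(-43.4°) + j·sin(-43.4°)) = 6.401 - j6.053 V
Step 2 — Sum components: V_total = 36.16 + j15.21 V.
Step 3 — Convert to polar: |V_total| = 39.23 V, ∠V_total = 22.8°.

V_total = 39.23∠22.8° V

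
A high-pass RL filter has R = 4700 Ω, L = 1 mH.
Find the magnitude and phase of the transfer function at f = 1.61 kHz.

Step 1 — Angular frequency: ω = 2π·1610 = 1.012e+04 rad/s.
Step 2 — Transfer function: H(jω) = jωL/(R + jωL).
Step 3 — Numerator jωL = j·10.12; denominator R + jωL = 4700 + j10.12.
Step 4 — H = 4.632e-06 + j0.002152.
Step 5 — Magnitude: |H| = 0.002152 (-53.3 dB); phase: φ = 89.9°.

|H| = 0.002152 (-53.3 dB), φ = 89.9°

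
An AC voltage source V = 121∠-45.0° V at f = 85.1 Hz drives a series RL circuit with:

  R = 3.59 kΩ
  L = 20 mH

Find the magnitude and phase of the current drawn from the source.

Step 1 — Angular frequency: ω = 2π·f = 2π·85.1 = 534.7 rad/s.
Step 2 — Component impedances:
  R: Z = R = 3590 Ω
  L: Z = jωL = j·534.7·0.02 = 0 + j10.69 Ω
Step 3 — Series combination: Z_total = R + L = 3590 + j10.69 Ω = 3590∠0.2° Ω.
Step 4 — Source phasor: V = 121∠-45.0° V = 85.56 - j85.56 V.
Step 5 — Ohm's law: I = V / Z_total = (85.56 - j85.56) / (3590 + j10.69) = 0.02376 - j0.0239 A.
Step 6 — Convert to polar: |I| = 0.0337 A, ∠I = -45.2°.

I = 0.0337∠-45.2° A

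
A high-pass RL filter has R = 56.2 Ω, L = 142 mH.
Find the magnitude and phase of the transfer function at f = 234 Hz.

Step 1 — Angular frequency: ω = 2π·234 = 1470 rad/s.
Step 2 — Transfer function: H(jω) = jωL/(R + jωL).
Step 3 — Numerator jωL = j·208.8; denominator R + jωL = 56.2 + j208.8.
Step 4 — H = 0.9324 + j0.251.
Step 5 — Magnitude: |H| = 0.9656 (-0.3 dB); phase: φ = 15.1°.

|H| = 0.9656 (-0.3 dB), φ = 15.1°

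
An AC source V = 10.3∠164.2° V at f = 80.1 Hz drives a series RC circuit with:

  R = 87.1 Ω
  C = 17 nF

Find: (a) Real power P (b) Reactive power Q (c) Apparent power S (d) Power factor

Step 1 — Angular frequency: ω = 2π·f = 2π·80.1 = 503.3 rad/s.
Step 2 — Component impedances:
  R: Z = R = 87.1 Ω
  C: Z = 1/(jωC) = -j/(ω·C) = 0 - j1.169e+05 Ω
Step 3 — Series combination: Z_total = R + C = 87.1 - j1.169e+05 Ω = 1.169e+05∠-90.0° Ω.
Step 4 — Source phasor: V = 10.3∠164.2° V = -9.911 + j2.804 V.
Step 5 — Current: I = V / Z = -2.406e-05 - j8.478e-05 A = 8.812e-05∠-105.8° A.
Step 6 — Complex power: S = V·I* = 6.764e-07 - j0.0009077 VA.
Step 7 — Real power: P = Re(S) = 6.764e-07 W.
Step 8 — Reactive power: Q = Im(S) = -0.0009077 VAR.
Step 9 — Apparent power: |S| = 0.0009077 VA.
Step 10 — Power factor: PF = P/|S| = 0.0007452 (leading).

(a) P = 6.764e-07 W  (b) Q = -0.0009077 VAR  (c) S = 0.0009077 VA  (d) PF = 0.0007452 (leading)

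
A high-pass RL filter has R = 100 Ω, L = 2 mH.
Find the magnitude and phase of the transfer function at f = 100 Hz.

Step 1 — Angular frequency: ω = 2π·100 = 628.3 rad/s.
Step 2 — Transfer function: H(jω) = jωL/(R + jωL).
Step 3 — Numerator jωL = j·1.257; denominator R + jωL = 100 + j1.257.
Step 4 — H = 0.0001579 + j0.01256.
Step 5 — Magnitude: |H| = 0.01257 (-38.0 dB); phase: φ = 89.3°.

|H| = 0.01257 (-38.0 dB), φ = 89.3°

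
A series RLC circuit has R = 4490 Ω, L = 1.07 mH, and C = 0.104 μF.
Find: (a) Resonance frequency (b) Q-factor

Step 1 — Resonance condition Im(Z)=0 gives ω₀ = 1/√(LC).
Step 2 — ω₀ = 1/√(0.00107·1.04e-07) = 9.48e+04 rad/s.
Step 3 — f₀ = ω₀/(2π) = 1.509e+04 Hz.
Step 4 — Series Q: Q = ω₀L/R = 9.48e+04·0.00107/4490 = 0.02259.

(a) f₀ = 1.509e+04 Hz  (b) Q = 0.02259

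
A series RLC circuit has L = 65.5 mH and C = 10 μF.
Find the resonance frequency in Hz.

Step 1 — Resonance condition Im(Z)=0 gives ω₀ = 1/√(LC).
Step 2 — ω₀ = 1/√(0.0655·1e-05) = 1236 rad/s.
Step 3 — f₀ = ω₀/(2π) = 196.7 Hz.

f₀ = 196.7 Hz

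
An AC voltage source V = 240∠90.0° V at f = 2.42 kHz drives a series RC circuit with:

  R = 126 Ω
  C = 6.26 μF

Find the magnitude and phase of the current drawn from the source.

Step 1 — Angular frequency: ω = 2π·f = 2π·2420 = 1.521e+04 rad/s.
Step 2 — Component impedances:
  R: Z = R = 126 Ω
  C: Z = 1/(jωC) = -j/(ω·C) = 0 - j10.51 Ω
Step 3 — Series combination: Z_total = R + C = 126 - j10.51 Ω = 126.4∠-4.8° Ω.
Step 4 — Source phasor: V = 240∠90.0° V = 0 + j240 V.
Step 5 — Ohm's law: I = V / Z_total = (0 + j240) / (126 - j10.51) = -0.1577 + j1.892 A.
Step 6 — Convert to polar: |I| = 1.898 A, ∠I = 94.8°.

I = 1.898∠94.8° A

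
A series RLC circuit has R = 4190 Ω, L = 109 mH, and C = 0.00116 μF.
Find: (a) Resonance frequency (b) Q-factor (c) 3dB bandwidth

Step 1 — Resonance condition Im(Z)=0 gives ω₀ = 1/√(LC).
Step 2 — ω₀ = 1/√(0.109·1.16e-09) = 8.893e+04 rad/s.
Step 3 — f₀ = ω₀/(2π) = 1.415e+04 Hz.
Step 4 — Series Q: Q = ω₀L/R = 8.893e+04·0.109/4190 = 2.314.
Step 5 — 3dB bandwidth: Δω = ω₀/Q = 3.844e+04 rad/s; BW = Δω/(2π) = 6118 Hz.

(a) f₀ = 1.415e+04 Hz  (b) Q = 2.314  (c) BW = 6118 Hz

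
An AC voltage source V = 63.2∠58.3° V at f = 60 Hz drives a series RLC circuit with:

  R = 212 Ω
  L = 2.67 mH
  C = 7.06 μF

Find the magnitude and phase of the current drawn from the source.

Step 1 — Angular frequency: ω = 2π·f = 2π·60 = 377 rad/s.
Step 2 — Component impedances:
  R: Z = R = 212 Ω
  L: Z = jωL = j·377·0.00267 = 0 + j1.007 Ω
  C: Z = 1/(jωC) = -j/(ω·C) = 0 - j375.7 Ω
Step 3 — Series combination: Z_total = R + L + C = 212 - j374.7 Ω = 430.5∠-60.5° Ω.
Step 4 — Source phasor: V = 63.2∠58.3° V = 33.21 + j53.77 V.
Step 5 — Ohm's law: I = V / Z_total = (33.21 + j53.77) / (212 - j374.7) = -0.07072 + j0.1286 A.
Step 6 — Convert to polar: |I| = 0.1468 A, ∠I = 118.8°.

I = 0.1468∠118.8° A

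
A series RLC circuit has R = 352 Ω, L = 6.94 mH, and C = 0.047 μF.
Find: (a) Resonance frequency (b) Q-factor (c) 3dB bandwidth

Step 1 — Resonance: ω₀ = 1/√(LC) = 1/√(0.00694·4.7e-08) = 5.537e+04 rad/s.
Step 2 — f₀ = ω₀/(2π) = 8812 Hz.
Step 3 — Series Q: Q = ω₀L/R = 5.537e+04·0.00694/352 = 1.092.
Step 4 — Bandwidth: Δω = ω₀/Q = 5.072e+04 rad/s; BW = Δω/(2π) = 8072 Hz.

(a) f₀ = 8812 Hz  (b) Q = 1.092  (c) BW = 8072 Hz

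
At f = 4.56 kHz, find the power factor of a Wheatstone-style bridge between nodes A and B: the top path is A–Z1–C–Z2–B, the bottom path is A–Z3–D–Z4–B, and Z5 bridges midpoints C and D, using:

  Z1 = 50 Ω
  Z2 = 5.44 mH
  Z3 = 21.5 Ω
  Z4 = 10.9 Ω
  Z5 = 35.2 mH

Step 1 — Angular frequency: ω = 2π·f = 2π·4560 = 2.865e+04 rad/s.
Step 2 — Component impedances:
  Z1: Z = R = 50 Ω
  Z2: Z = jωL = j·2.865e+04·0.00544 = 0 + j155.9 Ω
  Z3: Z = R = 21.5 Ω
  Z4: Z = R = 10.9 Ω
  Z5: Z = jωL = j·2.865e+04·0.0352 = 0 + j1009 Ω
Step 3 — Bridge requires nodal analysis (the Z5 bridge couples midpoints C and D, so the two paths cannot be reduced to a simple series/parallel combination). Setting node B to ground and injecting 1 A at node A, the 3-node admittance system at A, C, D solves to V_A = Z_AB = 29.27 + j5.342 Ω = 29.75∠10.3° Ω.
Step 4 — Power factor: PF = cos(φ) = Re(Z)/|Z| = 29.2677/29.7512 = 0.9837.
Step 5 — Type: Im(Z) = 5.342 ⇒ lagging (phase φ = 10.3°).

PF = 0.9837 (lagging, φ = 10.3°)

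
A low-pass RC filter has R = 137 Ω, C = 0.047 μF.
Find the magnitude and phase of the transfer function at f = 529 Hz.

Step 1 — Angular frequency: ω = 2π·529 = 3324 rad/s.
Step 2 — Transfer function: H(jω) = 1/(1 + jωRC).
Step 3 — Denominator: 1 + jωRC = 1 + j·3324·137·4.7e-08 = 1 + j0.0214.
Step 4 — H = 0.9995 - j0.02139.
Step 5 — Magnitude: |H| = 0.9998 (-0.0 dB); phase: φ = -1.2°.

|H| = 0.9998 (-0.0 dB), φ = -1.2°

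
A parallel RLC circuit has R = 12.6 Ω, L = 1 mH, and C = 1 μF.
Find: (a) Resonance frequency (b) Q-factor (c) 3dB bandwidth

Step 1 — Resonance: ω₀ = 1/√(LC) = 1/√(0.001·1e-06) = 3.162e+04 rad/s.
Step 2 — f₀ = ω₀/(2π) = 5033 Hz.
Step 3 — Parallel Q: Q = R/(ω₀L) = 12.6/(3.162e+04·0.001) = 0.3984.
Step 4 — Bandwidth: Δω = ω₀/Q = 7.937e+04 rad/s; BW = Δω/(2π) = 1.263e+04 Hz.

(a) f₀ = 5033 Hz  (b) Q = 0.3984  (c) BW = 1.263e+04 Hz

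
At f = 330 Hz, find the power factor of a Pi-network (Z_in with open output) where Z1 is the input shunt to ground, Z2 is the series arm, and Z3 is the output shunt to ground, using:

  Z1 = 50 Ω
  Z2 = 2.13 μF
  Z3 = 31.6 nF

Step 1 — Angular frequency: ω = 2π·f = 2π·330 = 2073 rad/s.
Step 2 — Component impedances:
  Z1: Z = R = 50 Ω
  Z2: Z = 1/(jωC) = -j/(ω·C) = 0 - j226.4 Ω
  Z3: Z = 1/(jωC) = -j/(ω·C) = 0 - j1.526e+04 Ω
Step 3 — With open output, the series arm Z2 and the output shunt Z3 appear in series to ground: Z2 + Z3 = 0 - j1.549e+04 Ω.
Step 4 — Parallel with input shunt Z1: Z_in = Z1 || (Z2 + Z3) = 50 - j0.1614 Ω = 50∠-0.2° Ω.
Step 5 — Power factor: PF = cos(φ) = Re(Z)/|Z| = 50/50 = 1.
Step 6 — Type: Im(Z) = -0.1614 ⇒ leading (phase φ = -0.2°).

PF = 1 (leading, φ = -0.2°)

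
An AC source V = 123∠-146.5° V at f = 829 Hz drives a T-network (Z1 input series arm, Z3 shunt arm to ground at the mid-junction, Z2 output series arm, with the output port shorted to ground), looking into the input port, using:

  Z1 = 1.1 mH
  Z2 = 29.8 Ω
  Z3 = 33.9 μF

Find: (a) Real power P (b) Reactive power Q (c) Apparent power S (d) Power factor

Step 1 — Angular frequency: ω = 2π·f = 2π·829 = 5209 rad/s.
Step 2 — Component impedances:
  Z1: Z = jωL = j·5209·0.0011 = 0 + j5.73 Ω
  Z2: Z = R = 29.8 Ω
  Z3: Z = 1/(jωC) = -j/(ω·C) = 0 - j5.663 Ω
Step 3 — With the output port shorted to ground, the output series arm Z2 runs from the junction to ground; the shunt arm Z3 also runs from the junction to ground. They appear in parallel: Z3 || Z2 = 1.039 - j5.466 Ω.
Step 4 — Series with input arm Z1: Z_in = Z1 + (Z3 || Z2) = 1.039 + j0.2638 Ω = 1.072∠14.2° Ω.
Step 5 — Source phasor: V = 123∠-146.5° V = -102.6 - j67.89 V.
Step 6 — Current: I = V / Z = -108.4 - j37.84 A = 114.8∠-160.7° A.
Step 7 — Complex power: S = V·I* = 1.368e+04 + j3475 VA.
Step 8 — Real power: P = Re(S) = 1.368e+04 W.
Step 9 — Reactive power: Q = Im(S) = 3475 VAR.
Step 10 — Apparent power: |S| = 1.412e+04 VA.
Step 11 — Power factor: PF = P/|S| = 0.9692 (lagging).

(a) P = 1.368e+04 W  (b) Q = 3475 VAR  (c) S = 1.412e+04 VA  (d) PF = 0.9692 (lagging)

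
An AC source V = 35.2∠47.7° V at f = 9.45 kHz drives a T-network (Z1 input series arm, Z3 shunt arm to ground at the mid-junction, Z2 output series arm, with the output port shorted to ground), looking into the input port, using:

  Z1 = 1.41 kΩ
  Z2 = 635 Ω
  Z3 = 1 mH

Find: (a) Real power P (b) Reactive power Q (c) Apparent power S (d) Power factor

Step 1 — Angular frequency: ω = 2π·f = 2π·9450 = 5.938e+04 rad/s.
Step 2 — Component impedances:
  Z1: Z = R = 1410 Ω
  Z2: Z = R = 635 Ω
  Z3: Z = jωL = j·5.938e+04·0.001 = 0 + j59.38 Ω
Step 3 — With the output port shorted to ground, the output series arm Z2 runs from the junction to ground; the shunt arm Z3 also runs from the junction to ground. They appear in parallel: Z3 || Z2 = 5.504 + j58.86 Ω.
Step 4 — Series with input arm Z1: Z_in = Z1 + (Z3 || Z2) = 1416 + j58.86 Ω = 1417∠2.4° Ω.
Step 5 — Source phasor: V = 35.2∠47.7° V = 23.69 + j26.04 V.
Step 6 — Current: I = V / Z = 0.01747 + j0.01767 A = 0.02485∠45.3° A.
Step 7 — Complex power: S = V·I* = 0.8738 + j0.03634 VA.
Step 8 — Real power: P = Re(S) = 0.8738 W.
Step 9 — Reactive power: Q = Im(S) = 0.03634 VAR.
Step 10 — Apparent power: |S| = 0.8746 VA.
Step 11 — Power factor: PF = P/|S| = 0.9991 (lagging).

(a) P = 0.8738 W  (b) Q = 0.03634 VAR  (c) S = 0.8746 VA  (d) PF = 0.9991 (lagging)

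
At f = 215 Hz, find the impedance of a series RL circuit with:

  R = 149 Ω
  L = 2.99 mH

Step 1 — Angular frequency: ω = 2π·f = 2π·215 = 1351 rad/s.
Step 2 — Component impedances:
  R: Z = R = 149 Ω
  L: Z = jωL = j·1351·0.00299 = 0 + j4.039 Ω
Step 3 — Series combination: Z_total = R + L = 149 + j4.039 Ω = 149.1∠1.6° Ω.

Z = 149 + j4.039 Ω = 149.1∠1.6° Ω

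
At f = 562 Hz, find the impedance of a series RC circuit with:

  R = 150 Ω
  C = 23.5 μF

Step 1 — Angular frequency: ω = 2π·f = 2π·562 = 3531 rad/s.
Step 2 — Component impedances:
  R: Z = R = 150 Ω
  C: Z = 1/(jωC) = -j/(ω·C) = 0 - j12.05 Ω
Step 3 — Series combination: Z_total = R + C = 150 - j12.05 Ω = 150.5∠-4.6° Ω.

Z = 150 - j12.05 Ω = 150.5∠-4.6° Ω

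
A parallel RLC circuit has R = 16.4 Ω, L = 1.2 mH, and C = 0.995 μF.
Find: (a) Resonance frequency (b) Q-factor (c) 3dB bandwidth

Step 1 — Resonance: ω₀ = 1/√(LC) = 1/√(0.0012·9.95e-07) = 2.894e+04 rad/s.
Step 2 — f₀ = ω₀/(2π) = 4606 Hz.
Step 3 — Parallel Q: Q = R/(ω₀L) = 16.4/(2.894e+04·0.0012) = 0.4722.
Step 4 — Bandwidth: Δω = ω₀/Q = 6.128e+04 rad/s; BW = Δω/(2π) = 9753 Hz.

(a) f₀ = 4606 Hz  (b) Q = 0.4722  (c) BW = 9753 Hz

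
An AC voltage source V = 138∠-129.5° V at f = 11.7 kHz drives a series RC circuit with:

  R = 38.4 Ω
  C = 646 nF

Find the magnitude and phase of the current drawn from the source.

Step 1 — Angular frequency: ω = 2π·f = 2π·1.17e+04 = 7.351e+04 rad/s.
Step 2 — Component impedances:
  R: Z = R = 38.4 Ω
  C: Z = 1/(jωC) = -j/(ω·C) = 0 - j21.06 Ω
Step 3 — Series combination: Z_total = R + C = 38.4 - j21.06 Ω = 43.79∠-28.7° Ω.
Step 4 — Source phasor: V = 138∠-129.5° V = -87.78 - j106.5 V.
Step 5 — Ohm's law: I = V / Z_total = (-87.78 - j106.5) / (38.4 - j21.06) = -0.5884 - j3.096 A.
Step 6 — Convert to polar: |I| = 3.151 A, ∠I = -100.8°.

I = 3.151∠-100.8° A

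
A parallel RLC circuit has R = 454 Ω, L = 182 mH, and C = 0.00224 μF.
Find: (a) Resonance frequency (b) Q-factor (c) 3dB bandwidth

Step 1 — Resonance: ω₀ = 1/√(LC) = 1/√(0.182·2.24e-09) = 4.953e+04 rad/s.
Step 2 — f₀ = ω₀/(2π) = 7882 Hz.
Step 3 — Parallel Q: Q = R/(ω₀L) = 454/(4.953e+04·0.182) = 0.05037.
Step 4 — Bandwidth: Δω = ω₀/Q = 9.833e+05 rad/s; BW = Δω/(2π) = 1.565e+05 Hz.

(a) f₀ = 7882 Hz  (b) Q = 0.05037  (c) BW = 1.565e+05 Hz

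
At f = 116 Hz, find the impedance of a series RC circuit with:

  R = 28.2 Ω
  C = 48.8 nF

Step 1 — Angular frequency: ω = 2π·f = 2π·116 = 728.8 rad/s.
Step 2 — Component impedances:
  R: Z = R = 28.2 Ω
  C: Z = 1/(jωC) = -j/(ω·C) = 0 - j2.812e+04 Ω
Step 3 — Series combination: Z_total = R + C = 28.2 - j2.812e+04 Ω = 2.812e+04∠-89.9° Ω.

Z = 28.2 - j2.812e+04 Ω = 2.812e+04∠-89.9° Ω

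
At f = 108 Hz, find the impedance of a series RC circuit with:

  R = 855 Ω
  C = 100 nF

Step 1 — Angular frequency: ω = 2π·f = 2π·108 = 678.6 rad/s.
Step 2 — Component impedances:
  R: Z = R = 855 Ω
  C: Z = 1/(jωC) = -j/(ω·C) = 0 - j1.474e+04 Ω
Step 3 — Series combination: Z_total = R + C = 855 - j1.474e+04 Ω = 1.476e+04∠-86.7° Ω.

Z = 855 - j1.474e+04 Ω = 1.476e+04∠-86.7° Ω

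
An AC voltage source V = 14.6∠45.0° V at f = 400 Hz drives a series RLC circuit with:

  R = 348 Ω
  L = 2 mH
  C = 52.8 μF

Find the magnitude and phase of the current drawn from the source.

Step 1 — Angular frequency: ω = 2π·f = 2π·400 = 2513 rad/s.
Step 2 — Component impedances:
  R: Z = R = 348 Ω
  L: Z = jωL = j·2513·0.002 = 0 + j5.027 Ω
  C: Z = 1/(jωC) = -j/(ω·C) = 0 - j7.536 Ω
Step 3 — Series combination: Z_total = R + L + C = 348 - j2.509 Ω = 348∠-0.4° Ω.
Step 4 — Source phasor: V = 14.6∠45.0° V = 10.32 + j10.32 V.
Step 5 — Ohm's law: I = V / Z_total = (10.32 + j10.32) / (348 - j2.509) = 0.02945 + j0.02988 A.
Step 6 — Convert to polar: |I| = 0.04195 A, ∠I = 45.4°.

I = 0.04195∠45.4° A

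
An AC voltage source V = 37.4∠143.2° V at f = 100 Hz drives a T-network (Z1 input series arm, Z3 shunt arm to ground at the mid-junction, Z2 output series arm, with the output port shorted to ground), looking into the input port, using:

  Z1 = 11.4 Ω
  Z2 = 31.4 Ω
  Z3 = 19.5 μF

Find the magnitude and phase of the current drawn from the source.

Step 1 — Angular frequency: ω = 2π·f = 2π·100 = 628.3 rad/s.
Step 2 — Component impedances:
  Z1: Z = R = 11.4 Ω
  Z2: Z = R = 31.4 Ω
  Z3: Z = 1/(jωC) = -j/(ω·C) = 0 - j81.62 Ω
Step 3 — With the output port shorted to ground, the output series arm Z2 runs from the junction to ground; the shunt arm Z3 also runs from the junction to ground. They appear in parallel: Z3 || Z2 = 27.35 - j10.52 Ω.
Step 4 — Series with input arm Z1: Z_in = Z1 + (Z3 || Z2) = 38.75 - j10.52 Ω = 40.15∠-15.2° Ω.
Step 5 — Source phasor: V = 37.4∠143.2° V = -29.95 + j22.4 V.
Step 6 — Ohm's law: I = V / Z_total = (-29.95 + j22.4) / (38.75 - j10.52) = -0.8659 + j0.343 A.
Step 7 — Convert to polar: |I| = 0.9314 A, ∠I = 158.4°.

I = 0.9314∠158.4° A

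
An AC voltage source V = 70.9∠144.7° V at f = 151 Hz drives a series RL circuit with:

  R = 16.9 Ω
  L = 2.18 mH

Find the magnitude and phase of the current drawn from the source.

Step 1 — Angular frequency: ω = 2π·f = 2π·151 = 948.8 rad/s.
Step 2 — Component impedances:
  R: Z = R = 16.9 Ω
  L: Z = jωL = j·948.8·0.00218 = 0 + j2.068 Ω
Step 3 — Series combination: Z_total = R + L = 16.9 + j2.068 Ω = 17.03∠7.0° Ω.
Step 4 — Source phasor: V = 70.9∠144.7° V = -57.86 + j40.97 V.
Step 5 — Ohm's law: I = V / Z_total = (-57.86 + j40.97) / (16.9 + j2.068) = -3.081 + j2.801 A.
Step 6 — Convert to polar: |I| = 4.164 A, ∠I = 137.7°.

I = 4.164∠137.7° A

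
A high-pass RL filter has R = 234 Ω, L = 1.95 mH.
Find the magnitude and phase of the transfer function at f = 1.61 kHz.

Step 1 — Angular frequency: ω = 2π·1610 = 1.012e+04 rad/s.
Step 2 — Transfer function: H(jω) = jωL/(R + jωL).
Step 3 — Numerator jωL = j·19.73; denominator R + jωL = 234 + j19.73.
Step 4 — H = 0.007056 + j0.0837.
Step 5 — Magnitude: |H| = 0.084 (-21.5 dB); phase: φ = 85.2°.

|H| = 0.084 (-21.5 dB), φ = 85.2°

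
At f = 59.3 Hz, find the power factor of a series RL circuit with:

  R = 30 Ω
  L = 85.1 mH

Step 1 — Angular frequency: ω = 2π·f = 2π·59.3 = 372.6 rad/s.
Step 2 — Component impedances:
  R: Z = R = 30 Ω
  L: Z = jωL = j·372.6·0.0851 = 0 + j31.71 Ω
Step 3 — Series combination: Z_total = R + L = 30 + j31.71 Ω = 43.65∠46.6° Ω.
Step 4 — Power factor: PF = cos(φ) = Re(Z)/|Z| = 30/43.65 = 0.6873.
Step 5 — Type: Im(Z) = 31.71 ⇒ lagging (phase φ = 46.6°).

PF = 0.6873 (lagging, φ = 46.6°)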